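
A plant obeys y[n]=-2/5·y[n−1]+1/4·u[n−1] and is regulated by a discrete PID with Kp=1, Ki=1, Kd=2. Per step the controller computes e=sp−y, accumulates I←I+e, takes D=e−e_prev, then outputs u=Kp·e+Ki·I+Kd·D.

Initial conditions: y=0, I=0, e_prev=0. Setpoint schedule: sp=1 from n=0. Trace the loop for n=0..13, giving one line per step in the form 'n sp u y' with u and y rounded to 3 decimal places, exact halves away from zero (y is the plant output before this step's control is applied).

(exact arithmetic carried between steps; '≈' marks a value shown rounded to 6 d.p. or computed from one; I and e_prev carry over from the previous line; the table rounds u and y to 3 d.p., halves away from zero)
n=0: y=0, sp=1, e=sp−y=1; I=1, D=e−e_prev=1; u=1·1+1·1+2·1=4; next y=-2/5·0+1/4·4=1
n=1: y=1, sp=1, e=sp−y=0; I=1, D=e−e_prev=-1; u=1·0+1·1+2·(-1)=-1; next y=-2/5·1+1/4·(-1)=-0.65
n=2: y=-0.65, sp=1, e=sp−y=1.65; I=2.65, D=e−e_prev=1.65; u=1·1.65+1·2.65+2·1.65=7.6; next y=-2/5·(-0.65)+1/4·7.6=2.16
n=3: y=2.16, sp=1, e=sp−y=-1.16; I=1.49, D=e−e_prev=-2.81; u=1·(-1.16)+1·1.49+2·(-2.81)=-5.29; next y=-2/5·2.16+1/4·(-5.29)=-2.1865
n=4: y=-2.1865, sp=1, e=sp−y=3.1865; I=4.6765, D=e−e_prev=4.3465; u=1·3.1865+1·4.6765+2·4.3465=16.556; next y=-2/5·(-2.1865)+1/4·16.556=5.0136
n=5: y=5.0136, sp=1, e=sp−y=-4.0136; I=0.6629, D=e−e_prev=-7.2001; u=1·(-4.0136)+1·0.6629+2·(-7.2001)=-17.7509; next y=-2/5·5.0136+1/4·(-17.7509)=-6.443165
n=6: y=-6.443165, sp=1, e=sp−y=7.443165; I=8.106065, D=e−e_prev=11.456765; u=1·7.443165+1·8.106065+2·11.456765=38.46276; next y=-2/5·(-6.443165)+1/4·38.46276=12.192956
n=7: y=12.192956, sp=1, e=sp−y=-11.192956; I=-3.086891, D=e−e_prev=-18.636121; u=1·(-11.192956)+1·(-3.086891)+2·(-18.636121)=-51.552089; next y=-2/5·12.192956+1/4·(-51.552089)≈-17.765205
n=8: y≈-17.765205, sp=1, e=sp−y≈18.765205; I≈15.678314, D=e−e_prev≈29.958161; u=1·18.765205+1·15.678314+2·29.958161≈94.359840; next y=-2/5·(-17.765205)+1/4·94.359840≈30.696042
n=9: y≈30.696042, sp=1, e=sp−y≈-29.696042; I≈-14.017728, D=e−e_prev≈-48.461246; u=1·(-29.696042)+1·(-14.017728)+2·(-48.461246)≈-140.636263; next y=-2/5·30.696042+1/4·(-140.636263)≈-47.437482
n=10: y≈-47.437482, sp=1, e=sp−y≈48.437482; I≈34.419754, D=e−e_prev≈78.133524; u=1·48.437482+1·34.419754+2·78.133524≈239.124285; next y=-2/5·(-47.437482)+1/4·239.124285≈78.756064
n=11: y≈78.756064, sp=1, e=sp−y≈-77.756064; I≈-43.336310, D=e−e_prev≈-126.193547; u=1·(-77.756064)+1·(-43.336310)+2·(-126.193547)≈-373.479467; next y=-2/5·78.756064+1/4·(-373.479467)≈-124.872292
n=12: y≈-124.872292, sp=1, e=sp−y≈125.872292; I≈82.535983, D=e−e_prev≈203.628357; u=1·125.872292+1·82.535983+2·203.628357≈615.664988; next y=-2/5·(-124.872292)+1/4·615.664988≈203.865164
n=13: y≈203.865164, sp=1, e=sp−y≈-202.865164; I≈-120.329182, D=e−e_prev≈-328.737457; u=1·(-202.865164)+1·(-120.329182)+2·(-328.737457)≈-980.669259; next y=-2/5·203.865164+1/4·(-980.669259)≈-326.713380

0 1 4.000 0.000
1 1 -1.000 1.000
2 1 7.600 -0.650
3 1 -5.290 2.160
4 1 16.556 -2.187
5 1 -17.751 5.014
6 1 38.463 -6.443
7 1 -51.552 12.193
8 1 94.360 -17.765
9 1 -140.636 30.696
10 1 239.124 -47.437
11 1 -373.479 78.756
12 1 615.665 -124.872
13 1 -980.669 203.865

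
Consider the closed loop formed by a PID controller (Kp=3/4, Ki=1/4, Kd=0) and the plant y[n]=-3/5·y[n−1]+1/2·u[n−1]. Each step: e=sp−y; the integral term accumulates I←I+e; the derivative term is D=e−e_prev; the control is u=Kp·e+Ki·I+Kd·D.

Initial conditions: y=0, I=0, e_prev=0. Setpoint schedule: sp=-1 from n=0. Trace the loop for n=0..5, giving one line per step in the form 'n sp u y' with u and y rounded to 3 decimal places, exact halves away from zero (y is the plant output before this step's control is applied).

(exact arithmetic carried between steps; '≈' marks a value shown rounded to 6 d.p. or computed from one; I and e_prev carry over from the previous line; the table rounds u and y to 3 d.p., halves away from zero)
n=0: y=0, sp=-1, e=sp−y=-1; I=-1, D=e−e_prev=-1; u=3/4·(-1)+1/4·(-1)+0·(-1)=-1; next y=-3/5·0+1/2·(-1)=-0.5
n=1: y=-0.5, sp=-1, e=sp−y=-0.5; I=-1.5, D=e−e_prev=0.5; u=3/4·(-0.5)+1/4·(-1.5)+0·0.5=-0.75; next y=-3/5·(-0.5)+1/2·(-0.75)=-0.075
n=2: y=-0.075, sp=-1, e=sp−y=-0.925; I=-2.425, D=e−e_prev=-0.425; u=3/4·(-0.925)+1/4·(-2.425)+0·(-0.425)=-1.3; next y=-3/5·(-0.075)+1/2·(-1.3)=-0.605
n=3: y=-0.605, sp=-1, e=sp−y=-0.395; I=-2.82, D=e−e_prev=0.53; u=3/4·(-0.395)+1/4·(-2.82)+0·0.53=-1.00125; next y=-3/5·(-0.605)+1/2·(-1.00125)=-0.137625
n=4: y=-0.137625, sp=-1, e=sp−y=-0.862375; I=-3.682375, D=e−e_prev=-0.467375; u=3/4·(-0.862375)+1/4·(-3.682375)+0·(-0.467375)=-1.567375; next y=-3/5·(-0.137625)+1/2·(-1.567375)≈-0.701113
n=5: y≈-0.701113, sp=-1, e=sp−y≈-0.298888; I≈-3.981263, D=e−e_prev≈0.563488; u=3/4·(-0.298888)+1/4·(-3.981263)+0·0.563488≈-1.219481; next y=-3/5·(-0.701113)+1/2·(-1.219481)≈-0.189073

0 -1 -1.000 0.000
1 -1 -0.750 -0.500
2 -1 -1.300 -0.075
3 -1 -1.001 -0.605
4 -1 -1.567 -0.138
5 -1 -1.219 -0.701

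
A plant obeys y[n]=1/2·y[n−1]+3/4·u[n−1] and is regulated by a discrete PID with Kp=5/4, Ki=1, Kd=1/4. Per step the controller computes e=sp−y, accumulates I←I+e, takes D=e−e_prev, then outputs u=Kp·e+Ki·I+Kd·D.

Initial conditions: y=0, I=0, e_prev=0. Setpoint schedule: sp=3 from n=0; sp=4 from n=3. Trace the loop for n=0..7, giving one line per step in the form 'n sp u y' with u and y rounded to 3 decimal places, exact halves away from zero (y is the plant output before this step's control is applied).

0 3 7.500 0.000
1 3 -4.313 5.625
2 3 9.586 -0.422
3 4 -4.505 6.979
4 4 11.286 0.111
5 4 -7.565 8.520
6 4 14.852 -1.414
7 4 -11.832 10.432

(exact arithmetic carried between steps; '≈' marks a value shown rounded to 6 d.p. or computed from one; I and e_prev carry over from the previous line; the table rounds u and y to 3 d.p., halves away from zero)
n=0: y=0, sp=3, e=sp−y=3; I=3, D=e−e_prev=3; u=5/4·3+1·3+1/4·3=7.5; next y=1/2·0+3/4·7.5=5.625
n=1: y=5.625, sp=3, e=sp−y=-2.625; I=0.375, D=e−e_prev=-5.625; u=5/4·(-2.625)+1·0.375+1/4·(-5.625)=-4.3125; next y=1/2·5.625+3/4·(-4.3125)=-0.421875
n=2: y=-0.421875, sp=3, e=sp−y=3.421875; I=3.796875, D=e−e_prev=6.046875; u=5/4·3.421875+1·3.796875+1/4·6.046875≈9.585938; next y=1/2·(-0.421875)+3/4·9.585938≈6.978516
n=3: y≈6.978516, sp=4, e=sp−y≈-2.978516; I≈0.818359, D=e−e_prev≈-6.400391; u=5/4·(-2.978516)+1·0.818359+1/4·(-6.400391)≈-4.504883; next y=1/2·6.978516+3/4·(-4.504883)≈0.110596
n=4: y≈0.110596, sp=4, e=sp−y≈3.889404; I≈4.707764, D=e−e_prev≈6.867920; u=5/4·3.889404+1·4.707764+1/4·6.867920≈11.286499; next y=1/2·0.110596+3/4·11.286499≈8.520172
n=5: y≈8.520172, sp=4, e=sp−y≈-4.520172; I≈0.187592, D=e−e_prev≈-8.409576; u=5/4·(-4.520172)+1·0.187592+1/4·(-8.409576)≈-7.565018; next y=1/2·8.520172+3/4·(-7.565018)≈-1.413677
n=6: y≈-1.413677, sp=4, e=sp−y≈5.413677; I≈5.601269, D=e−e_prev≈9.933849; u=5/4·5.413677+1·5.601269+1/4·9.933849≈14.851828; next y=1/2·(-1.413677)+3/4·14.851828≈10.432032
n=7: y≈10.432032, sp=4, e=sp−y≈-6.432032; I≈-0.830763, D=e−e_prev≈-11.845709; u=5/4·(-6.432032)+1·(-0.830763)+1/4·(-11.845709)≈-11.832231; next y=1/2·10.432032+3/4·(-11.832231)≈-3.658157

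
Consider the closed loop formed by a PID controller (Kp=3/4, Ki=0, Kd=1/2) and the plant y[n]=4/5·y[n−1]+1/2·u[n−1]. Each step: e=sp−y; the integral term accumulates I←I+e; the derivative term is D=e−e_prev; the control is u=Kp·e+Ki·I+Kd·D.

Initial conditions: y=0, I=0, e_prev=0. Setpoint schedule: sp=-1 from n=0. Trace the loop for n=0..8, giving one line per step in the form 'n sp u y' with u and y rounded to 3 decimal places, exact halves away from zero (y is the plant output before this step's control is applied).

(exact arithmetic carried between steps; '≈' marks a value shown rounded to 6 d.p. or computed from one; I and e_prev carry over from the previous line; the table rounds u and y to 3 d.p., halves away from zero)
n=0: y=0, sp=-1, e=sp−y=-1; I=-1, D=e−e_prev=-1; u=3/4·(-1)+0·(-1)+1/2·(-1)=-1.25; next y=4/5·0+1/2·(-1.25)=-0.625
n=1: y=-0.625, sp=-1, e=sp−y=-0.375; I=-1.375, D=e−e_prev=0.625; u=3/4·(-0.375)+0·(-1.375)+1/2·0.625=0.03125; next y=4/5·(-0.625)+1/2·0.03125=-0.484375
n=2: y=-0.484375, sp=-1, e=sp−y=-0.515625; I=-1.890625, D=e−e_prev=-0.140625; u=3/4·(-0.515625)+0·(-1.890625)+1/2·(-0.140625)≈-0.457031; next y=4/5·(-0.484375)+1/2·(-0.457031)≈-0.616016
n=3: y≈-0.616016, sp=-1, e=sp−y≈-0.383984; I≈-2.274609, D=e−e_prev≈0.131641; u=3/4·(-0.383984)+0·(-2.274609)+1/2·0.131641≈-0.222168; next y=4/5·(-0.616016)+1/2·(-0.222168)≈-0.603896
n=4: y≈-0.603896, sp=-1, e=sp−y≈-0.396104; I≈-2.670713, D=e−e_prev≈-0.012119; u=3/4·(-0.396104)+0·(-2.670713)+1/2·(-0.012119)≈-0.303137; next y=4/5·(-0.603896)+1/2·(-0.303137)≈-0.634686
n=5: y≈-0.634686, sp=-1, e=sp−y≈-0.365314; I≈-3.036027, D=e−e_prev≈0.030789; u=3/4·(-0.365314)+0·(-3.036027)+1/2·0.030789≈-0.258591; next y=4/5·(-0.634686)+1/2·(-0.258591)≈-0.637044
n=6: y≈-0.637044, sp=-1, e=sp−y≈-0.362956; I≈-3.398983, D=e−e_prev≈0.002358; u=3/4·(-0.362956)+0·(-3.398983)+1/2·0.002358≈-0.271038; next y=4/5·(-0.637044)+1/2·(-0.271038)≈-0.645154
n=7: y≈-0.645154, sp=-1, e=sp−y≈-0.354846; I≈-3.753829, D=e−e_prev≈0.008110; u=3/4·(-0.354846)+0·(-3.753829)+1/2·0.008110≈-0.262079; next y=4/5·(-0.645154)+1/2·(-0.262079)≈-0.647163
n=8: y≈-0.647163, sp=-1, e=sp−y≈-0.352837; I≈-4.106666, D=e−e_prev≈0.002009; u=3/4·(-0.352837)+0·(-4.106666)+1/2·0.002009≈-0.263623; next y=4/5·(-0.647163)+1/2·(-0.263623)≈-0.649542

0 -1 -1.250 0.000
1 -1 0.031 -0.625
2 -1 -0.457 -0.484
3 -1 -0.222 -0.616
4 -1 -0.303 -0.604
5 -1 -0.259 -0.635
6 -1 -0.271 -0.637
7 -1 -0.262 -0.645
8 -1 -0.264 -0.647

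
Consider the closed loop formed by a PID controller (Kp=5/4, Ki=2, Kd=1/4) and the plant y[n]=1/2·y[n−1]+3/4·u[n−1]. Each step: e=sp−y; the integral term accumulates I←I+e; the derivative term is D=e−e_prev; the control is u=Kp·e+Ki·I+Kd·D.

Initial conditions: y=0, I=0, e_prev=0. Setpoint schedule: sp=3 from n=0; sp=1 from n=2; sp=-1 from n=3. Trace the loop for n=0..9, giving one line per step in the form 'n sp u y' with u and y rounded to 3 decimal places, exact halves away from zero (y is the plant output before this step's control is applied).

(exact arithmetic carried between steps; '≈' marks a value shown rounded to 6 d.p. or computed from one; I and e_prev carry over from the previous line; the table rounds u and y to 3 d.p., halves away from zero)
n=0: y=0, sp=3, e=sp−y=3; I=3, D=e−e_prev=3; u=5/4·3+2·3+1/4·3=10.5; next y=1/2·0+3/4·10.5=7.875
n=1: y=7.875, sp=3, e=sp−y=-4.875; I=-1.875, D=e−e_prev=-7.875; u=5/4·(-4.875)+2·(-1.875)+1/4·(-7.875)=-11.8125; next y=1/2·7.875+3/4·(-11.8125)=-4.921875
n=2: y=-4.921875, sp=1, e=sp−y=5.921875; I=4.046875, D=e−e_prev=10.796875; u=5/4·5.921875+2·4.046875+1/4·10.796875≈18.195313; next y=1/2·(-4.921875)+3/4·18.195313≈11.185547
n=3: y≈11.185547, sp=-1, e=sp−y≈-12.185547; I≈-8.138672, D=e−e_prev≈-18.107422; u=5/4·(-12.185547)+2·(-8.138672)+1/4·(-18.107422)≈-36.036133; next y=1/2·11.185547+3/4·(-36.036133)≈-21.434326
n=4: y≈-21.434326, sp=-1, e=sp−y≈20.434326; I≈12.295654, D=e−e_prev≈32.619873; u=5/4·20.434326+2·12.295654+1/4·32.619873≈58.289185; next y=1/2·(-21.434326)+3/4·58.289185≈32.999725
n=5: y≈32.999725, sp=-1, e=sp−y≈-33.999725; I≈-21.704071, D=e−e_prev≈-54.434052; u=5/4·(-33.999725)+2·(-21.704071)+1/4·(-54.434052)≈-99.516312; next y=1/2·32.999725+3/4·(-99.516312)≈-58.137371
n=6: y≈-58.137371, sp=-1, e=sp−y≈57.137371; I≈35.433300, D=e−e_prev≈91.137096; u=5/4·57.137371+2·35.433300+1/4·91.137096≈165.072588; next y=1/2·(-58.137371)+3/4·165.072588≈94.735755
n=7: y≈94.735755, sp=-1, e=sp−y≈-95.735755; I≈-60.302455, D=e−e_prev≈-152.873127; u=5/4·(-95.735755)+2·(-60.302455)+1/4·(-152.873127)≈-278.492887; next y=1/2·94.735755+3/4·(-278.492887)≈-161.501787
n=8: y≈-161.501787, sp=-1, e=sp−y≈160.501787; I≈100.199332, D=e−e_prev≈256.237543; u=5/4·160.501787+2·100.199332+1/4·256.237543≈465.085284; next y=1/2·(-161.501787)+3/4·465.085284≈268.063069
n=9: y≈268.063069, sp=-1, e=sp−y≈-269.063069; I≈-168.863737, D=e−e_prev≈-429.564857; u=5/4·(-269.063069)+2·(-168.863737)+1/4·(-429.564857)≈-781.447525; next y=1/2·268.063069+3/4·(-781.447525)≈-452.054109

0 3 10.500 0.000
1 3 -11.813 7.875
2 1 18.195 -4.922
3 -1 -36.036 11.186
4 -1 58.289 -21.434
5 -1 -99.516 33.000
6 -1 165.073 -58.137
7 -1 -278.493 94.736
8 -1 465.085 -161.502
9 -1 -781.448 268.063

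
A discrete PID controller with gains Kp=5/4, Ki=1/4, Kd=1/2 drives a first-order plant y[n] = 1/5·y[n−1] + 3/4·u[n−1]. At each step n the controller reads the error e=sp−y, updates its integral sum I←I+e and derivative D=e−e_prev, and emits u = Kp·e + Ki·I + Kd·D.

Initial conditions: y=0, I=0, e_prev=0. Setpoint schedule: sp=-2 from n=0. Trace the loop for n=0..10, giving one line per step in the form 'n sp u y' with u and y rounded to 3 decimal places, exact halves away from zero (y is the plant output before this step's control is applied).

(exact arithmetic carried between steps; '≈' marks a value shown rounded to 6 d.p. or computed from one; I and e_prev carry over from the previous line; the table rounds u and y to 3 d.p., halves away from zero)
n=0: y=0, sp=-2, e=sp−y=-2; I=-2, D=e−e_prev=-2; u=5/4·(-2)+1/4·(-2)+1/2·(-2)=-4; next y=1/5·0+3/4·(-4)=-3
n=1: y=-3, sp=-2, e=sp−y=1; I=-1, D=e−e_prev=3; u=5/4·1+1/4·(-1)+1/2·3=2.5; next y=1/5·(-3)+3/4·2.5=1.275
n=2: y=1.275, sp=-2, e=sp−y=-3.275; I=-4.275, D=e−e_prev=-4.275; u=5/4·(-3.275)+1/4·(-4.275)+1/2·(-4.275)=-7.3; next y=1/5·1.275+3/4·(-7.3)=-5.22
n=3: y=-5.22, sp=-2, e=sp−y=3.22; I=-1.055, D=e−e_prev=6.495; u=5/4·3.22+1/4·(-1.055)+1/2·6.495=7.00875; next y=1/5·(-5.22)+3/4·7.00875≈4.212563
n=4: y≈4.212563, sp=-2, e=sp−y≈-6.212563; I≈-7.267563, D=e−e_prev≈-9.432563; u=5/4·(-6.212563)+1/4·(-7.267563)+1/2·(-9.432563)≈-14.298875; next y=1/5·4.212563+3/4·(-14.298875)≈-9.881644
n=5: y≈-9.881644, sp=-2, e=sp−y≈7.881644; I≈0.614081, D=e−e_prev≈14.094206; u=5/4·7.881644+1/4·0.614081+1/2·14.094206≈17.052678; next y=1/5·(-9.881644)+3/4·17.052678≈10.813180
n=6: y≈10.813180, sp=-2, e=sp−y≈-12.813180; I≈-12.199099, D=e−e_prev≈-20.694824; u=5/4·(-12.813180)+1/4·(-12.199099)+1/2·(-20.694824)≈-29.413661; next y=1/5·10.813180+3/4·(-29.413661)≈-19.897610
n=7: y≈-19.897610, sp=-2, e=sp−y≈17.897610; I≈5.698511, D=e−e_prev≈30.710790; u=5/4·17.897610+1/4·5.698511+1/2·30.710790≈39.152035; next y=1/5·(-19.897610)+3/4·39.152035≈25.384504
n=8: y≈25.384504, sp=-2, e=sp−y≈-27.384504; I≈-21.685993, D=e−e_prev≈-45.282114; u=5/4·(-27.384504)+1/4·(-21.685993)+1/2·(-45.282114)≈-62.293186; next y=1/5·25.384504+3/4·(-62.293186)≈-41.642989
n=9: y≈-41.642989, sp=-2, e=sp−y≈39.642989; I≈17.956996, D=e−e_prev≈67.027493; u=5/4·39.642989+1/4·17.956996+1/2·67.027493≈87.556731; next y=1/5·(-41.642989)+3/4·87.556731≈57.338951
n=10: y≈57.338951, sp=-2, e=sp−y≈-59.338951; I≈-41.381955, D=e−e_prev≈-98.981939; u=5/4·(-59.338951)+1/4·(-41.381955)+1/2·(-98.981939)≈-134.010147; next y=1/5·57.338951+3/4·(-134.010147)≈-89.039820

0 -2 -4.000 0.000
1 -2 2.500 -3.000
2 -2 -7.300 1.275
3 -2 7.009 -5.220
4 -2 -14.299 4.213
5 -2 17.053 -9.882
6 -2 -29.414 10.813
7 -2 39.152 -19.898
8 -2 -62.293 25.385
9 -2 87.557 -41.643
10 -2 -134.010 57.339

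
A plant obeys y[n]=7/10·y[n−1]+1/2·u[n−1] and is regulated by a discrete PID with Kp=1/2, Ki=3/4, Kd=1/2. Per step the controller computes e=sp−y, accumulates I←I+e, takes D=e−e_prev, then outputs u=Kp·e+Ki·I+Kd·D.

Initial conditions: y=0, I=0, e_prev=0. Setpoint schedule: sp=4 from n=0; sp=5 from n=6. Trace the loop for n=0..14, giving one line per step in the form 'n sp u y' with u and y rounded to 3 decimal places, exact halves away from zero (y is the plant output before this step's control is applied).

0 4 7.000 0.000
1 4 1.875 3.500
2 4 4.197 3.388
3 4 2.706 4.470
4 4 2.874 4.482
5 4 2.357 4.574
6 5 4.062 4.380
7 5 2.675 5.097
8 5 3.296 4.906
9 5 2.962 5.082
10 5 3.065 5.039
11 5 2.978 5.059
12 5 2.994 5.031
13 5 2.978 5.019
14 5 2.987 5.002

(exact arithmetic carried between steps; '≈' marks a value shown rounded to 6 d.p. or computed from one; I and e_prev carry over from the previous line; the table rounds u and y to 3 d.p., halves away from zero)
n=0: y=0, sp=4, e=sp−y=4; I=4, D=e−e_prev=4; u=1/2·4+3/4·4+1/2·4=7; next y=7/10·0+1/2·7=3.5
n=1: y=3.5, sp=4, e=sp−y=0.5; I=4.5, D=e−e_prev=-3.5; u=1/2·0.5+3/4·4.5+1/2·(-3.5)=1.875; next y=7/10·3.5+1/2·1.875=3.3875
n=2: y=3.3875, sp=4, e=sp−y=0.6125; I=5.1125, D=e−e_prev=0.1125; u=1/2·0.6125+3/4·5.1125+1/2·0.1125=4.196875; next y=7/10·3.3875+1/2·4.196875≈4.469688
n=3: y≈4.469688, sp=4, e=sp−y≈-0.469688; I≈4.642813, D=e−e_prev≈-1.082188; u=1/2·(-0.469688)+3/4·4.642813+1/2·(-1.082188)≈2.706172; next y=7/10·4.469688+1/2·2.706172≈4.481867
n=4: y≈4.481867, sp=4, e=sp−y≈-0.481867; I≈4.160945, D=e−e_prev≈-0.012180; u=1/2·(-0.481867)+3/4·4.160945+1/2·(-0.012180)≈2.873686; next y=7/10·4.481867+1/2·2.873686≈4.574150
n=5: y≈4.574150, sp=4, e=sp−y≈-0.574150; I≈3.586796, D=e−e_prev≈-0.092283; u=1/2·(-0.574150)+3/4·3.586796+1/2·(-0.092283)≈2.356880; next y=7/10·4.574150+1/2·2.356880≈4.380345
n=6: y≈4.380345, sp=5, e=sp−y≈0.619655; I≈4.206450, D=e−e_prev≈1.193805; u=1/2·0.619655+3/4·4.206450+1/2·1.193805≈4.061568; next y=7/10·4.380345+1/2·4.061568≈5.097025
n=7: y≈5.097025, sp=5, e=sp−y≈-0.097025; I≈4.109425, D=e−e_prev≈-0.716680; u=1/2·(-0.097025)+3/4·4.109425+1/2·(-0.716680)≈2.675216; next y=7/10·5.097025+1/2·2.675216≈4.905526
n=8: y≈4.905526, sp=5, e=sp−y≈0.094474; I≈4.203899, D=e−e_prev≈0.191500; u=1/2·0.094474+3/4·4.203899+1/2·0.191500≈3.295911; next y=7/10·4.905526+1/2·3.295911≈5.081824
n=9: y≈5.081824, sp=5, e=sp−y≈-0.081824; I≈4.122076, D=e−e_prev≈-0.176298; u=1/2·(-0.081824)+3/4·4.122076+1/2·(-0.176298)≈2.962496; next y=7/10·5.081824+1/2·2.962496≈5.038525
n=10: y≈5.038525, sp=5, e=sp−y≈-0.038525; I≈4.083551, D=e−e_prev≈0.043299; u=1/2·(-0.038525)+3/4·4.083551+1/2·0.043299≈3.065051; next y=7/10·5.038525+1/2·3.065051≈5.059492
n=11: y≈5.059492, sp=5, e=sp−y≈-0.059492; I≈4.024059, D=e−e_prev≈-0.020968; u=1/2·(-0.059492)+3/4·4.024059+1/2·(-0.020968)≈2.977814; next y=7/10·5.059492+1/2·2.977814≈5.030552
n=12: y≈5.030552, sp=5, e=sp−y≈-0.030552; I≈3.993507, D=e−e_prev≈0.028941; u=1/2·(-0.030552)+3/4·3.993507+1/2·0.028941≈2.994325; next y=7/10·5.030552+1/2·2.994325≈5.018549
n=13: y≈5.018549, sp=5, e=sp−y≈-0.018549; I≈3.974958, D=e−e_prev≈0.012003; u=1/2·(-0.018549)+3/4·3.974958+1/2·0.012003≈2.977946; next y=7/10·5.018549+1/2·2.977946≈5.001957
n=14: y≈5.001957, sp=5, e=sp−y≈-0.001957; I≈3.973001, D=e−e_prev≈0.016592; u=1/2·(-0.001957)+3/4·3.973001+1/2·0.016592≈2.987068; next y=7/10·5.001957+1/2·2.987068≈4.994904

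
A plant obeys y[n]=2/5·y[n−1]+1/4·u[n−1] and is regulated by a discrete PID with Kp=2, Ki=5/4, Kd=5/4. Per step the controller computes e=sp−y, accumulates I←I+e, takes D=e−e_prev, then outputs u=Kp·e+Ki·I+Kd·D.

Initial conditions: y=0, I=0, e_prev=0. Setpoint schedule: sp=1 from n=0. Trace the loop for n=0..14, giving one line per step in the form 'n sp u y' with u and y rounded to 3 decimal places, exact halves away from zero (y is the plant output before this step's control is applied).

(exact arithmetic carried between steps; '≈' marks a value shown rounded to 6 d.p. or computed from one; I and e_prev carry over from the previous line; the table rounds u and y to 3 d.p., halves away from zero)
n=0: y=0, sp=1, e=sp−y=1; I=1, D=e−e_prev=1; u=2·1+5/4·1+5/4·1=4.5; next y=2/5·0+1/4·4.5=1.125
n=1: y=1.125, sp=1, e=sp−y=-0.125; I=0.875, D=e−e_prev=-1.125; u=2·(-0.125)+5/4·0.875+5/4·(-1.125)=-0.5625; next y=2/5·1.125+1/4·(-0.5625)=0.309375
n=2: y=0.309375, sp=1, e=sp−y=0.690625; I=1.565625, D=e−e_prev=0.815625; u=2·0.690625+5/4·1.565625+5/4·0.815625≈4.357813; next y=2/5·0.309375+1/4·4.357813≈1.213203
n=3: y≈1.213203, sp=1, e=sp−y≈-0.213203; I≈1.352422, D=e−e_prev≈-0.903828; u=2·(-0.213203)+5/4·1.352422+5/4·(-0.903828)≈0.134336; next y=2/5·1.213203+1/4·0.134336≈0.518865
n=4: y≈0.518865, sp=1, e=sp−y≈0.481135; I≈1.833557, D=e−e_prev≈0.694338; u=2·0.481135+5/4·1.833557+5/4·0.694338≈4.122138; next y=2/5·0.518865+1/4·4.122138≈1.238081
n=5: y≈1.238081, sp=1, e=sp−y≈-0.238081; I≈1.595476, D=e−e_prev≈-0.719215; u=2·(-0.238081)+5/4·1.595476+5/4·(-0.719215)≈0.619165; next y=2/5·1.238081+1/4·0.619165≈0.650023
n=6: y≈0.650023, sp=1, e=sp−y≈0.349977; I≈1.945453, D=e−e_prev≈0.588057; u=2·0.349977+5/4·1.945453+5/4·0.588057≈3.866840; next y=2/5·0.650023+1/4·3.866840≈1.226719
n=7: y≈1.226719, sp=1, e=sp−y≈-0.226719; I≈1.718733, D=e−e_prev≈-0.576696; u=2·(-0.226719)+5/4·1.718733+5/4·(-0.576696)≈0.974108; next y=2/5·1.226719+1/4·0.974108≈0.734215
n=8: y≈0.734215, sp=1, e=sp−y≈0.265785; I≈1.984519, D=e−e_prev≈0.492505; u=2·0.265785+5/4·1.984519+5/4·0.492505≈3.627850; next y=2/5·0.734215+1/4·3.627850≈1.200648
n=9: y≈1.200648, sp=1, e=sp−y≈-0.200648; I≈1.783870, D=e−e_prev≈-0.466434; u=2·(-0.200648)+5/4·1.783870+5/4·(-0.466434)≈1.245499; next y=2/5·1.200648+1/4·1.245499≈0.791634
n=10: y≈0.791634, sp=1, e=sp−y≈0.208366; I≈1.992236, D=e−e_prev≈0.409014; u=2·0.208366+5/4·1.992236+5/4·0.409014≈3.418295; next y=2/5·0.791634+1/4·3.418295≈1.171227
n=11: y≈1.171227, sp=1, e=sp−y≈-0.171227; I≈1.821009, D=e−e_prev≈-0.379593; u=2·(-0.171227)+5/4·1.821009+5/4·(-0.379593)≈1.459315; next y=2/5·1.171227+1/4·1.459315≈0.833320
n=12: y≈0.833320, sp=1, e=sp−y≈0.166680; I≈1.987689, D=e−e_prev≈0.337908; u=2·0.166680+5/4·1.987689+5/4·0.337908≈3.240357; next y=2/5·0.833320+1/4·3.240357≈1.143417
n=13: y≈1.143417, sp=1, e=sp−y≈-0.143417; I≈1.844272, D=e−e_prev≈-0.310097; u=2·(-0.143417)+5/4·1.844272+5/4·(-0.310097)≈1.630884; next y=2/5·1.143417+1/4·1.630884≈0.865088
n=14: y≈0.865088, sp=1, e=sp−y≈0.134912; I≈1.979184, D=e−e_prev≈0.278329; u=2·0.134912+5/4·1.979184+5/4·0.278329≈3.091716; next y=2/5·0.865088+1/4·3.091716≈1.118964

0 1 4.500 0.000
1 1 -0.563 1.125
2 1 4.358 0.309
3 1 0.134 1.213
4 1 4.122 0.519
5 1 0.619 1.238
6 1 3.867 0.650
7 1 0.974 1.227
8 1 3.628 0.734
9 1 1.245 1.201
10 1 3.418 0.792
11 1 1.459 1.171
12 1 3.240 0.833
13 1 1.631 1.143
14 1 3.092 0.865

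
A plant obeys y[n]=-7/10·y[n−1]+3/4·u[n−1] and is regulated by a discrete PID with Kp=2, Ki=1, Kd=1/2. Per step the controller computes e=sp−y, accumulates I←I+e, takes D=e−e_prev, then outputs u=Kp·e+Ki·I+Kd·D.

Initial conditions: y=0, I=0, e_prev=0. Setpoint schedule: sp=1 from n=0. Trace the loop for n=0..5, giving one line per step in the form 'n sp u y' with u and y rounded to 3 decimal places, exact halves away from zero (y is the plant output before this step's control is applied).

0 1 3.500 0.000
1 1 -5.188 2.625
2 1 23.736 -5.728
3 1 -70.102 21.812
4 1 236.653 -67.844
5 1 -764.219 224.981

(exact arithmetic carried between steps; '≈' marks a value shown rounded to 6 d.p. or computed from one; I and e_prev carry over from the previous line; the table rounds u and y to 3 d.p., halves away from zero)
n=0: y=0, sp=1, e=sp−y=1; I=1, D=e−e_prev=1; u=2·1+1·1+1/2·1=3.5; next y=-7/10·0+3/4·3.5=2.625
n=1: y=2.625, sp=1, e=sp−y=-1.625; I=-0.625, D=e−e_prev=-2.625; u=2·(-1.625)+1·(-0.625)+1/2·(-2.625)=-5.1875; next y=-7/10·2.625+3/4·(-5.1875)=-5.728125
n=2: y=-5.728125, sp=1, e=sp−y=6.728125; I=6.103125, D=e−e_prev=8.353125; u=2·6.728125+1·6.103125+1/2·8.353125≈23.735938; next y=-7/10·(-5.728125)+3/4·23.735938≈21.811641
n=3: y≈21.811641, sp=1, e=sp−y≈-20.811641; I≈-14.708516, D=e−e_prev≈-27.539766; u=2·(-20.811641)+1·(-14.708516)+1/2·(-27.539766)≈-70.101680; next y=-7/10·21.811641+3/4·(-70.101680)≈-67.844408
n=4: y≈-67.844408, sp=1, e=sp−y≈68.844408; I≈54.135893, D=e−e_prev≈89.656049; u=2·68.844408+1·54.135893+1/2·89.656049≈236.652733; next y=-7/10·(-67.844408)+3/4·236.652733≈224.980636
n=5: y≈224.980636, sp=1, e=sp−y≈-223.980636; I≈-169.844743, D=e−e_prev≈-292.825044; u=2·(-223.980636)+1·(-169.844743)+1/2·(-292.825044)≈-764.218537; next y=-7/10·224.980636+3/4·(-764.218537)≈-730.650348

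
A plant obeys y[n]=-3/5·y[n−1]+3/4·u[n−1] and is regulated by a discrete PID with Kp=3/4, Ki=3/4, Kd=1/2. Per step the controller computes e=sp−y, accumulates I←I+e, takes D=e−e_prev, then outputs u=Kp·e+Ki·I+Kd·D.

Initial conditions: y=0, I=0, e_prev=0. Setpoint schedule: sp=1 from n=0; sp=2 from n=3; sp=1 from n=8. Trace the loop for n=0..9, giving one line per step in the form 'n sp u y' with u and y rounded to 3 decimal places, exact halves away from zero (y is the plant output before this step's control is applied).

0 1 2.000 0.000
1 1 -0.750 1.500
2 1 5.550 -1.463
3 2 -5.089 5.040
4 2 19.144 -6.841
5 2 -30.773 18.463
6 2 74.772 -34.157
7 2 -145.881 76.573
8 1 315.410 -155.355
9 1 -653.038 329.770

(exact arithmetic carried between steps; '≈' marks a value shown rounded to 6 d.p. or computed from one; I and e_prev carry over from the previous line; the table rounds u and y to 3 d.p., halves away from zero)
n=0: y=0, sp=1, e=sp−y=1; I=1, D=e−e_prev=1; u=3/4·1+3/4·1+1/2·1=2; next y=-3/5·0+3/4·2=1.5
n=1: y=1.5, sp=1, e=sp−y=-0.5; I=0.5, D=e−e_prev=-1.5; u=3/4·(-0.5)+3/4·0.5+1/2·(-1.5)=-0.75; next y=-3/5·1.5+3/4·(-0.75)=-1.4625
n=2: y=-1.4625, sp=1, e=sp−y=2.4625; I=2.9625, D=e−e_prev=2.9625; u=3/4·2.4625+3/4·2.9625+1/2·2.9625=5.55; next y=-3/5·(-1.4625)+3/4·5.55=5.04
n=3: y=5.04, sp=2, e=sp−y=-3.04; I=-0.0775, D=e−e_prev=-5.5025; u=3/4·(-3.04)+3/4·(-0.0775)+1/2·(-5.5025)=-5.089375; next y=-3/5·5.04+3/4·(-5.089375)≈-6.841031
n=4: y≈-6.841031, sp=2, e=sp−y≈8.841031; I≈8.763531, D=e−e_prev≈11.881031; u=3/4·8.841031+3/4·8.763531+1/2·11.881031≈19.143938; next y=-3/5·(-6.841031)+3/4·19.143938≈18.462572
n=5: y≈18.462572, sp=2, e=sp−y≈-16.462572; I≈-7.699041, D=e−e_prev≈-25.303603; u=3/4·(-16.462572)+3/4·(-7.699041)+1/2·(-25.303603)≈-30.773011; next y=-3/5·18.462572+3/4·(-30.773011)≈-34.157301
n=6: y≈-34.157301, sp=2, e=sp−y≈36.157301; I≈28.458261, D=e−e_prev≈52.619873; u=3/4·36.157301+3/4·28.458261+1/2·52.619873≈74.771608; next y=-3/5·(-34.157301)+3/4·74.771608≈76.573087
n=7: y≈76.573087, sp=2, e=sp−y≈-74.573087; I≈-46.114826, D=e−e_prev≈-110.730388; u=3/4·(-74.573087)+3/4·(-46.114826)+1/2·(-110.730388)≈-145.881129; next y=-3/5·76.573087+3/4·(-145.881129)≈-155.354699
n=8: y≈-155.354699, sp=1, e=sp−y≈156.354699; I≈110.239873, D=e−e_prev≈230.927786; u=3/4·156.354699+3/4·110.239873+1/2·230.927786≈315.409821; next y=-3/5·(-155.354699)+3/4·315.409821≈329.770185
n=9: y≈329.770185, sp=1, e=sp−y≈-328.770185; I≈-218.530313, D=e−e_prev≈-485.124884; u=3/4·(-328.770185)+3/4·(-218.530313)+1/2·(-485.124884)≈-653.037816; next y=-3/5·329.770185+3/4·(-653.037816)≈-687.640473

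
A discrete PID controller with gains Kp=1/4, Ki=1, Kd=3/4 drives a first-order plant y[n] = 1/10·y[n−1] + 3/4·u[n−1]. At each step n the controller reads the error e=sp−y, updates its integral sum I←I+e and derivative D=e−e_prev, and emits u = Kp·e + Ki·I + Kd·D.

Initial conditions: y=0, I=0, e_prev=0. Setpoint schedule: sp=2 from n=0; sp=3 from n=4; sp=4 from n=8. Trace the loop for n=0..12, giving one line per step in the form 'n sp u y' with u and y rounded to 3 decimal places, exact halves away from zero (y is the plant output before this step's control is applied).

0 2 4.000 0.000
1 2 -1.500 3.000
2 2 7.400 -0.825
3 2 -5.229 5.468
4 3 15.708 -3.375
5 3 -14.935 11.443
6 3 30.736 -10.057
7 3 -36.539 22.046
8 4 64.984 -25.200
9 4 -84.837 46.218
10 4 136.956 -59.006
11 4 -190.601 96.817
12 4 293.620 -133.269

(exact arithmetic carried between steps; '≈' marks a value shown rounded to 6 d.p. or computed from one; I and e_prev carry over from the previous line; the table rounds u and y to 3 d.p., halves away from zero)
n=0: y=0, sp=2, e=sp−y=2; I=2, D=e−e_prev=2; u=1/4·2+1·2+3/4·2=4; next y=1/10·0+3/4·4=3
n=1: y=3, sp=2, e=sp−y=-1; I=1, D=e−e_prev=-3; u=1/4·(-1)+1·1+3/4·(-3)=-1.5; next y=1/10·3+3/4·(-1.5)=-0.825
n=2: y=-0.825, sp=2, e=sp−y=2.825; I=3.825, D=e−e_prev=3.825; u=1/4·2.825+1·3.825+3/4·3.825=7.4; next y=1/10·(-0.825)+3/4·7.4=5.4675
n=3: y=5.4675, sp=2, e=sp−y=-3.4675; I=0.3575, D=e−e_prev=-6.2925; u=1/4·(-3.4675)+1·0.3575+3/4·(-6.2925)=-5.22875; next y=1/10·5.4675+3/4·(-5.22875)≈-3.374813
n=4: y≈-3.374813, sp=3, e=sp−y≈6.374813; I≈6.732313, D=e−e_prev≈9.842313; u=1/4·6.374813+1·6.732313+3/4·9.842313≈15.70775; next y=1/10·(-3.374813)+3/4·15.70775≈11.443331
n=5: y≈11.443331, sp=3, e=sp−y≈-8.443331; I≈-1.711019, D=e−e_prev≈-14.818144; u=1/4·(-8.443331)+1·(-1.711019)+3/4·(-14.818144)≈-14.935459; next y=1/10·11.443331+3/4·(-14.935459)≈-10.057261
n=6: y≈-10.057261, sp=3, e=sp−y≈13.057261; I≈11.346243, D=e−e_prev≈21.500593; u=1/4·13.057261+1·11.346243+3/4·21.500593≈30.736003; next y=1/10·(-10.057261)+3/4·30.736003≈22.046276
n=7: y≈22.046276, sp=3, e=sp−y≈-19.046276; I≈-7.700033, D=e−e_prev≈-32.103537; u=1/4·(-19.046276)+1·(-7.700033)+3/4·(-32.103537)≈-36.539255; next y=1/10·22.046276+3/4·(-36.539255)≈-25.199814
n=8: y≈-25.199814, sp=4, e=sp−y≈29.199814; I≈21.499780, D=e−e_prev≈48.246089; u=1/4·29.199814+1·21.499780+3/4·48.246089≈64.984301; next y=1/10·(-25.199814)+3/4·64.984301≈46.218244
n=9: y≈46.218244, sp=4, e=sp−y≈-42.218244; I≈-20.718464, D=e−e_prev≈-71.418058; u=1/4·(-42.218244)+1·(-20.718464)+3/4·(-71.418058)≈-84.836568; next y=1/10·46.218244+3/4·(-84.836568)≈-59.005602
n=10: y≈-59.005602, sp=4, e=sp−y≈63.005602; I≈42.287138, D=e−e_prev≈105.223846; u=1/4·63.005602+1·42.287138+3/4·105.223846≈136.956423; next y=1/10·(-59.005602)+3/4·136.956423≈96.816757
n=11: y≈96.816757, sp=4, e=sp−y≈-92.816757; I≈-50.529619, D=e−e_prev≈-155.822359; u=1/4·(-92.816757)+1·(-50.529619)+3/4·(-155.822359)≈-190.600577; next y=1/10·96.816757+3/4·(-190.600577)≈-133.268757
n=12: y≈-133.268757, sp=4, e=sp−y≈137.268757; I≈86.739138, D=e−e_prev≈230.085514; u=1/4·137.268757+1·86.739138+3/4·230.085514≈293.620464; next y=1/10·(-133.268757)+3/4·293.620464≈206.888472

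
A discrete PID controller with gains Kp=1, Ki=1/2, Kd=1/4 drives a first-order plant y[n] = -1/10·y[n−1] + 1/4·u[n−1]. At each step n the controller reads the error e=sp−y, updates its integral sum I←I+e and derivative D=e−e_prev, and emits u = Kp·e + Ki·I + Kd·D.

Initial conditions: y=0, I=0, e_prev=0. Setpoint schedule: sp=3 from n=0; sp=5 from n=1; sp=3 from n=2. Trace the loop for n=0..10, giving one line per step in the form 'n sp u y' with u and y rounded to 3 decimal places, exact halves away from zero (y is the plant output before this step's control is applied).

(exact arithmetic carried between steps; '≈' marks a value shown rounded to 6 d.p. or computed from one; I and e_prev carry over from the previous line; the table rounds u and y to 3 d.p., halves away from zero)
n=0: y=0, sp=3, e=sp−y=3; I=3, D=e−e_prev=3; u=1·3+1/2·3+1/4·3=5.25; next y=-1/10·0+1/4·5.25=1.3125
n=1: y=1.3125, sp=5, e=sp−y=3.6875; I=6.6875, D=e−e_prev=0.6875; u=1·3.6875+1/2·6.6875+1/4·0.6875=7.203125; next y=-1/10·1.3125+1/4·7.203125≈1.669531
n=2: y≈1.669531, sp=3, e=sp−y≈1.330469; I≈8.017969, D=e−e_prev≈-2.357031; u=1·1.330469+1/2·8.017969+1/4·(-2.357031)≈4.750195; next y=-1/10·1.669531+1/4·4.750195≈1.020596
n=3: y≈1.020596, sp=3, e=sp−y≈1.979404; I≈9.997373, D=e−e_prev≈0.648936; u=1·1.979404+1/2·9.997373+1/4·0.648936≈7.140325; next y=-1/10·1.020596+1/4·7.140325≈1.683022
n=4: y≈1.683022, sp=3, e=sp−y≈1.316978; I≈11.314351, D=e−e_prev≈-0.662426; u=1·1.316978+1/2·11.314351+1/4·(-0.662426)≈6.808548; next y=-1/10·1.683022+1/4·6.808548≈1.533835
n=5: y≈1.533835, sp=3, e=sp−y≈1.466165; I≈12.780517, D=e−e_prev≈0.149187; u=1·1.466165+1/2·12.780517+1/4·0.149187≈7.893720; next y=-1/10·1.533835+1/4·7.893720≈1.820047
n=6: y≈1.820047, sp=3, e=sp−y≈1.179953; I≈13.960470, D=e−e_prev≈-0.286212; u=1·1.179953+1/2·13.960470+1/4·(-0.286212)≈8.088635; next y=-1/10·1.820047+1/4·8.088635≈1.840154
n=7: y≈1.840154, sp=3, e=sp−y≈1.159846; I≈15.120316, D=e−e_prev≈-0.020108; u=1·1.159846+1/2·15.120316+1/4·(-0.020108)≈8.714977; next y=-1/10·1.840154+1/4·8.714977≈1.994729
n=8: y≈1.994729, sp=3, e=sp−y≈1.005271; I≈16.125587, D=e−e_prev≈-0.154575; u=1·1.005271+1/2·16.125587+1/4·(-0.154575)≈9.029421; next y=-1/10·1.994729+1/4·9.029421≈2.057882
n=9: y≈2.057882, sp=3, e=sp−y≈0.942118; I≈17.067705, D=e−e_prev≈-0.063154; u=1·0.942118+1/2·17.067705+1/4·(-0.063154)≈9.460182; next y=-1/10·2.057882+1/4·9.460182≈2.159257
n=10: y≈2.159257, sp=3, e=sp−y≈0.840743; I≈17.908448, D=e−e_prev≈-0.101375; u=1·0.840743+1/2·17.908448+1/4·(-0.101375)≈9.769623; next y=-1/10·2.159257+1/4·9.769623≈2.226480

0 3 5.250 0.000
1 5 7.203 1.313
2 3 4.750 1.670
3 3 7.140 1.021
4 3 6.809 1.683
5 3 7.894 1.534
6 3 8.089 1.820
7 3 8.715 1.840
8 3 9.029 1.995
9 3 9.460 2.058
10 3 9.770 2.159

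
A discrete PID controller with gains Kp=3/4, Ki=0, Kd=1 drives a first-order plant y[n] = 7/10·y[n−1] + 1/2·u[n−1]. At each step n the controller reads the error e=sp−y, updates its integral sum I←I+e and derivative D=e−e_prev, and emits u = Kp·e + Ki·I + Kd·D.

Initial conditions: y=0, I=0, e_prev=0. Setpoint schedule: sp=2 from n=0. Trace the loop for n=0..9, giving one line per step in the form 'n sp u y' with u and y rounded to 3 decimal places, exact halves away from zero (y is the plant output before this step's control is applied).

0 2 3.500 0.000
1 2 -1.563 1.750
2 2 2.473 0.444
3 2 -0.764 1.547
4 2 1.820 0.701
5 2 -0.251 1.401
6 2 1.404 0.855
7 2 0.079 1.301
8 2 1.138 0.950
9 2 0.290 1.234

(exact arithmetic carried between steps; '≈' marks a value shown rounded to 6 d.p. or computed from one; I and e_prev carry over from the previous line; the table rounds u and y to 3 d.p., halves away from zero)
n=0: y=0, sp=2, e=sp−y=2; I=2, D=e−e_prev=2; u=3/4·2+0·2+1·2=3.5; next y=7/10·0+1/2·3.5=1.75
n=1: y=1.75, sp=2, e=sp−y=0.25; I=2.25, D=e−e_prev=-1.75; u=3/4·0.25+0·2.25+1·(-1.75)=-1.5625; next y=7/10·1.75+1/2·(-1.5625)=0.44375
n=2: y=0.44375, sp=2, e=sp−y=1.55625; I=3.80625, D=e−e_prev=1.30625; u=3/4·1.55625+0·3.80625+1·1.30625≈2.473438; next y=7/10·0.44375+1/2·2.473438≈1.547344
n=3: y≈1.547344, sp=2, e=sp−y≈0.452656; I≈4.258906, D=e−e_prev≈-1.103594; u=3/4·0.452656+0·4.258906+1·(-1.103594)≈-0.764102; next y=7/10·1.547344+1/2·(-0.764102)≈0.701090
n=4: y≈0.701090, sp=2, e=sp−y≈1.298910; I≈5.557816, D=e−e_prev≈0.846254; u=3/4·1.298910+0·5.557816+1·0.846254≈1.820437; next y=7/10·0.701090+1/2·1.820437≈1.400981
n=5: y≈1.400981, sp=2, e=sp−y≈0.599019; I≈6.156835, D=e−e_prev≈-0.699891; u=3/4·0.599019+0·6.156835+1·(-0.699891)≈-0.250627; next y=7/10·1.400981+1/2·(-0.250627)≈0.855373
n=6: y≈0.855373, sp=2, e=sp−y≈1.144627; I≈7.301462, D=e−e_prev≈0.545608; u=3/4·1.144627+0·7.301462+1·0.545608≈1.404078; next y=7/10·0.855373+1/2·1.404078≈1.300800
n=7: y≈1.300800, sp=2, e=sp−y≈0.699200; I≈8.000662, D=e−e_prev≈-0.445427; u=3/4·0.699200+0·8.000662+1·(-0.445427)≈0.078973; next y=7/10·1.300800+1/2·0.078973≈0.950047
n=8: y≈0.950047, sp=2, e=sp−y≈1.049953; I≈9.050615, D=e−e_prev≈0.350754; u=3/4·1.049953+0·9.050615+1·0.350754≈1.138219; next y=7/10·0.950047+1/2·1.138219≈1.234142
n=9: y≈1.234142, sp=2, e=sp−y≈0.765858; I≈9.816473, D=e−e_prev≈-0.284095; u=3/4·0.765858+0·9.816473+1·(-0.284095)≈0.290298; next y=7/10·1.234142+1/2·0.290298≈1.009048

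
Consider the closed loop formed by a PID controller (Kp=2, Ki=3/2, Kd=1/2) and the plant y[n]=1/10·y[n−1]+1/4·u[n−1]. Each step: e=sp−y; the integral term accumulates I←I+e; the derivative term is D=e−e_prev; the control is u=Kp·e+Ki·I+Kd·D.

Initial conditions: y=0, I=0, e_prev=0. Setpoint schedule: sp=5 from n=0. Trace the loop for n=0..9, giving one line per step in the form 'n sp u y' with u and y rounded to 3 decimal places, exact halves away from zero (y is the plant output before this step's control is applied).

(exact arithmetic carried between steps; '≈' marks a value shown rounded to 6 d.p. or computed from one; I and e_prev carry over from the previous line; the table rounds u and y to 3 d.p., halves away from zero)
n=0: y=0, sp=5, e=sp−y=5; I=5, D=e−e_prev=5; u=2·5+3/2·5+1/2·5=20; next y=1/10·0+1/4·20=5
n=1: y=5, sp=5, e=sp−y=0; I=5, D=e−e_prev=-5; u=2·0+3/2·5+1/2·(-5)=5; next y=1/10·5+1/4·5=1.75
n=2: y=1.75, sp=5, e=sp−y=3.25; I=8.25, D=e−e_prev=3.25; u=2·3.25+3/2·8.25+1/2·3.25=20.5; next y=1/10·1.75+1/4·20.5=5.3
n=3: y=5.3, sp=5, e=sp−y=-0.3; I=7.95, D=e−e_prev=-3.55; u=2·(-0.3)+3/2·7.95+1/2·(-3.55)=9.55; next y=1/10·5.3+1/4·9.55=2.9175
n=4: y=2.9175, sp=5, e=sp−y=2.0825; I=10.0325, D=e−e_prev=2.3825; u=2·2.0825+3/2·10.0325+1/2·2.3825=20.405; next y=1/10·2.9175+1/4·20.405=5.393
n=5: y=5.393, sp=5, e=sp−y=-0.393; I=9.6395, D=e−e_prev=-2.4755; u=2·(-0.393)+3/2·9.6395+1/2·(-2.4755)=12.4355; next y=1/10·5.393+1/4·12.4355=3.648175
n=6: y=3.648175, sp=5, e=sp−y=1.351825; I=10.991325, D=e−e_prev=1.744825; u=2·1.351825+3/2·10.991325+1/2·1.744825=20.06305; next y=1/10·3.648175+1/4·20.06305=5.38058
n=7: y=5.38058, sp=5, e=sp−y=-0.38058; I=10.610745, D=e−e_prev=-1.732405; u=2·(-0.38058)+3/2·10.610745+1/2·(-1.732405)=14.288755; next y=1/10·5.38058+1/4·14.288755≈4.110247
n=8: y≈4.110247, sp=5, e=sp−y≈0.889753; I≈11.500498, D=e−e_prev≈1.270333; u=2·0.889753+3/2·11.500498+1/2·1.270333≈19.665421; next y=1/10·4.110247+1/4·19.665421≈5.327380
n=9: y≈5.327380, sp=5, e=sp−y≈-0.327380; I≈11.173118, D=e−e_prev≈-1.217133; u=2·(-0.327380)+3/2·11.173118+1/2·(-1.217133)≈15.496352; next y=1/10·5.327380+1/4·15.496352≈4.406826

0 5 20.000 0.000
1 5 5.000 5.000
2 5 20.500 1.750
3 5 9.550 5.300
4 5 20.405 2.918
5 5 12.436 5.393
6 5 20.063 3.648
7 5 14.289 5.381
8 5 19.665 4.110
9 5 15.496 5.327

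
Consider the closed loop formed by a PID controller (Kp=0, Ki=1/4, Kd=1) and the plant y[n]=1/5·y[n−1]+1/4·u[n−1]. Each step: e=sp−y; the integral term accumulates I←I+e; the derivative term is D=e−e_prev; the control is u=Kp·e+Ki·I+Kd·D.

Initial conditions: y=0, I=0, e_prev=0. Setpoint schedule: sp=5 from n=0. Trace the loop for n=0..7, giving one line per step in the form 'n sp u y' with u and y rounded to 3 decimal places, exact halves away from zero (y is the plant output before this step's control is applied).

0 5 6.250 0.000
1 5 0.547 1.563
2 5 4.360 0.449
3 5 3.471 1.180
4 5 5.252 1.104
5 5 5.613 1.534
6 5 6.689 1.710
7 5 7.307 2.014

(exact arithmetic carried between steps; '≈' marks a value shown rounded to 6 d.p. or computed from one; I and e_prev carry over from the previous line; the table rounds u and y to 3 d.p., halves away from zero)
n=0: y=0, sp=5, e=sp−y=5; I=5, D=e−e_prev=5; u=0·5+1/4·5+1·5=6.25; next y=1/5·0+1/4·6.25=1.5625
n=1: y=1.5625, sp=5, e=sp−y=3.4375; I=8.4375, D=e−e_prev=-1.5625; u=0·3.4375+1/4·8.4375+1·(-1.5625)=0.546875; next y=1/5·1.5625+1/4·0.546875≈0.449219
n=2: y≈0.449219, sp=5, e=sp−y≈4.550781; I≈12.988281, D=e−e_prev≈1.113281; u=0·4.550781+1/4·12.988281+1·1.113281≈4.360352; next y=1/5·0.449219+1/4·4.360352≈1.179932
n=3: y≈1.179932, sp=5, e=sp−y≈3.820068; I≈16.808350, D=e−e_prev≈-0.730713; u=0·3.820068+1/4·16.808350+1·(-0.730713)≈3.471375; next y=1/5·1.179932+1/4·3.471375≈1.103830
n=4: y≈1.103830, sp=5, e=sp−y≈3.896170; I≈20.704520, D=e−e_prev≈0.076102; u=0·3.896170+1/4·20.704520+1·0.076102≈5.252232; next y=1/5·1.103830+1/4·5.252232≈1.533824
n=5: y≈1.533824, sp=5, e=sp−y≈3.466176; I≈24.170696, D=e−e_prev≈-0.429994; u=0·3.466176+1/4·24.170696+1·(-0.429994)≈5.612680; next y=1/5·1.533824+1/4·5.612680≈1.709935
n=6: y≈1.709935, sp=5, e=sp−y≈3.290065; I≈27.460761, D=e−e_prev≈-0.176111; u=0·3.290065+1/4·27.460761+1·(-0.176111)≈6.689079; next y=1/5·1.709935+1/4·6.689079≈2.014257
n=7: y≈2.014257, sp=5, e=sp−y≈2.985743; I≈30.446504, D=e−e_prev≈-0.304322; u=0·2.985743+1/4·30.446504+1·(-0.304322)≈7.307304; next y=1/5·2.014257+1/4·7.307304≈2.229677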